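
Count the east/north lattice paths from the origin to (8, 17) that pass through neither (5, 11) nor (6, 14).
Number of paths = 501783

Inclusion–exclusion. Total paths: C(25, 8) = 1081575. Through P₁: C(16, 5)·C(9, 3) = 366912. Through P₂: C(20, 6)·C(5, 2) = 387600. Since P₁ is strictly southwest of P₂, a monotone path through both must visit P₁ then P₂; paths through both = C(16, 5)·C(4, 1)·C(5, 2) = 174720. Avoid both = 1081575 − 366912 − 387600 + 174720 = 501783.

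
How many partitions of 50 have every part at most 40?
p(50, parts ≤ 40) = 204129

Use the recurrence p(n, m) = p(n, m−1) + p(n−m, m): either the largest part is < m (count p(n, m−1)) or the largest part is exactly m (remove one copy of m, count p(n−m, m)). With p(0, ·) = 1 this gives p(50, parts ≤ 40) = 204129. (By conjugating Young diagrams, this also counts partitions of 50 into at most 40 parts.)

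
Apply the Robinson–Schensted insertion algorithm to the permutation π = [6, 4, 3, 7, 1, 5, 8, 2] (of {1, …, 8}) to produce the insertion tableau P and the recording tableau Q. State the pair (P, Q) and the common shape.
P = [1, 2, 8] / [3, 5] / [4, 7] / [6];  Q = [1, 4, 7] / [2, 6] / [3, 8] / [5];  common shape = (3, 2, 2, 1)

Row-insert the values π_1, π_2, … into P one at a time, bumping the leftmost entry strictly greater than the inserted value down to the next row. The recording tableau Q records, in position (i, j), the step at which that cell was added to P.
  Insert 6 (step 1): P = [6];  Q = [1]
  Insert 4 (step 2): P = [4] / [6];  Q = [1] / [2]
  Insert 3 (step 3): P = [3] / [4] / [6];  Q = [1] / [2] / [3]
  Insert 7 (step 4): P = [3, 7] / [4] / [6];  Q = [1, 4] / [2] / [3]
  Insert 1 (step 5): P = [1, 7] / [3] / [4] / [6];  Q = [1, 4] / [2] / [3] / [5]
  Insert 5 (step 6): P = [1, 5] / [3, 7] / [4] / [6];  Q = [1, 4] / [2, 6] / [3] / [5]
  Insert 8 (step 7): P = [1, 5, 8] / [3, 7] / [4] / [6];  Q = [1, 4, 7] / [2, 6] / [3] / [5]
  Insert 2 (step 8): P = [1, 2, 8] / [3, 5] / [4, 7] / [6];  Q = [1, 4, 7] / [2, 6] / [3, 8] / [5]
Final shape: (3, 2, 2, 1).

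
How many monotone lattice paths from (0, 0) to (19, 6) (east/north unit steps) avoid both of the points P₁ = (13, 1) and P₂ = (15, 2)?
Number of paths = 164052

Inclusion–exclusion. Total paths: C(25, 19) = 177100. Through P₁: C(14, 13)·C(11, 6) = 6468. Through P₂: C(17, 15)·C(8, 4) = 9520. Since P₁ is strictly southwest of P₂, a monotone path through both must visit P₁ then P₂; paths through both = C(14, 13)·C(3, 2)·C(8, 4) = 2940. Avoid both = 177100 − 6468 − 9520 + 2940 = 164052.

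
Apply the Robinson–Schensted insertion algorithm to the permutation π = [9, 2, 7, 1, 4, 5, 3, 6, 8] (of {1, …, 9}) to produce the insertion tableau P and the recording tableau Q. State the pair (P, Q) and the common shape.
P = [1, 3, 5, 6, 8] / [2, 4] / [7] / [9];  Q = [1, 3, 6, 8, 9] / [2, 5] / [4] / [7];  common shape = (5, 2, 1, 1)

Row-insert the values π_1, π_2, … into P one at a time, bumping the leftmost entry strictly greater than the inserted value down to the next row. The recording tableau Q records, in position (i, j), the step at which that cell was added to P.
  Insert 9 (step 1): P = [9];  Q = [1]
  Insert 2 (step 2): P = [2] / [9];  Q = [1] / [2]
  Insert 7 (step 3): P = [2, 7] / [9];  Q = [1, 3] / [2]
  Insert 1 (step 4): P = [1, 7] / [2] / [9];  Q = [1, 3] / [2] / [4]
  Insert 4 (step 5): P = [1, 4] / [2, 7] / [9];  Q = [1, 3] / [2, 5] / [4]
  Insert 5 (step 6): P = [1, 4, 5] / [2, 7] / [9];  Q = [1, 3, 6] / [2, 5] / [4]
  Insert 3 (step 7): P = [1, 3, 5] / [2, 4] / [7] / [9];  Q = [1, 3, 6] / [2, 5] / [4] / [7]
  Insert 6 (step 8): P = [1, 3, 5, 6] / [2, 4] / [7] / [9];  Q = [1, 3, 6, 8] / [2, 5] / [4] / [7]
  Insert 8 (step 9): P = [1, 3, 5, 6, 8] / [2, 4] / [7] / [9];  Q = [1, 3, 6, 8, 9] / [2, 5] / [4] / [7]
Final shape: (5, 2, 1, 1).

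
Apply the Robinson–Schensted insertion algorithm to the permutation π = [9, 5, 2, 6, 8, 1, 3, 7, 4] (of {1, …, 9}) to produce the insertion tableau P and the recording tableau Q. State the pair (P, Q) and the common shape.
P = [1, 3, 4] / [2, 6, 7] / [5, 8] / [9];  Q = [1, 4, 5] / [2, 7, 8] / [3, 9] / [6];  common shape = (3, 3, 2, 1)

Row-insert the values π_1, π_2, … into P one at a time, bumping the leftmost entry strictly greater than the inserted value down to the next row. The recording tableau Q records, in position (i, j), the step at which that cell was added to P.
  Insert 9 (step 1): P = [9];  Q = [1]
  Insert 5 (step 2): P = [5] / [9];  Q = [1] / [2]
  Insert 2 (step 3): P = [2] / [5] / [9];  Q = [1] / [2] / [3]
  Insert 6 (step 4): P = [2, 6] / [5] / [9];  Q = [1, 4] / [2] / [3]
  Insert 8 (step 5): P = [2, 6, 8] / [5] / [9];  Q = [1, 4, 5] / [2] / [3]
  Insert 1 (step 6): P = [1, 6, 8] / [2] / [5] / [9];  Q = [1, 4, 5] / [2] / [3] / [6]
  Insert 3 (step 7): P = [1, 3, 8] / [2, 6] / [5] / [9];  Q = [1, 4, 5] / [2, 7] / [3] / [6]
  Insert 7 (step 8): P = [1, 3, 7] / [2, 6, 8] / [5] / [9];  Q = [1, 4, 5] / [2, 7, 8] / [3] / [6]
  Insert 4 (step 9): P = [1, 3, 4] / [2, 6, 7] / [5, 8] / [9];  Q = [1, 4, 5] / [2, 7, 8] / [3, 9] / [6]
Final shape: (3, 3, 2, 1).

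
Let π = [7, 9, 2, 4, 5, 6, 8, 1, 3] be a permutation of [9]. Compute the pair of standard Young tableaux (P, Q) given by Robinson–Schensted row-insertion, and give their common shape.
P = [1, 3, 5, 6, 8] / [2, 4] / [7, 9];  Q = [1, 2, 5, 6, 7] / [3, 4] / [8, 9];  common shape = (5, 2, 2)

Row-insert the values π_1, π_2, … into P one at a time, bumping the leftmost entry strictly greater than the inserted value down to the next row. The recording tableau Q records, in position (i, j), the step at which that cell was added to P.
  Insert 7 (step 1): P = [7];  Q = [1]
  Insert 9 (step 2): P = [7, 9];  Q = [1, 2]
  Insert 2 (step 3): P = [2, 9] / [7];  Q = [1, 2] / [3]
  Insert 4 (step 4): P = [2, 4] / [7, 9];  Q = [1, 2] / [3, 4]
  Insert 5 (step 5): P = [2, 4, 5] / [7, 9];  Q = [1, 2, 5] / [3, 4]
  Insert 6 (step 6): P = [2, 4, 5, 6] / [7, 9];  Q = [1, 2, 5, 6] / [3, 4]
  Insert 8 (step 7): P = [2, 4, 5, 6, 8] / [7, 9];  Q = [1, 2, 5, 6, 7] / [3, 4]
  Insert 1 (step 8): P = [1, 4, 5, 6, 8] / [2, 9] / [7];  Q = [1, 2, 5, 6, 7] / [3, 4] / [8]
  Insert 3 (step 9): P = [1, 3, 5, 6, 8] / [2, 4] / [7, 9];  Q = [1, 2, 5, 6, 7] / [3, 4] / [8, 9]
Final shape: (5, 2, 2).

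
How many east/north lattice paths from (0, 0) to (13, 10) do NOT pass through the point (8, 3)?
Number of paths = 1013386

Total paths from (0, 0) to (13, 10): C(23, 13) = 1144066. Paths through (8, 3): (paths (0, 0) → (8, 3)) × (paths (8, 3) → (13, 10)) = C(11, 8) · C(12, 5) = 165 · 792 = 130680. Avoidance count = 1144066 − 130680 = 1013386.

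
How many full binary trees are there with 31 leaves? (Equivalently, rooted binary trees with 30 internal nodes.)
C_30 = 3814986502092304

These full binary trees are counted by the Catalan number C_n = (1/(n + 1)) · C(2n, n). For n = 30: C_30 = (1/31) · C(60, 30) = 118264581564861424/31 = 3814986502092304.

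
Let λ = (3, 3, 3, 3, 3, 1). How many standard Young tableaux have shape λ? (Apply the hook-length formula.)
# SYT of shape (3, 3, 3, 3, 3, 1) = 36036

Hook-length formula: f^λ = n! / Π hook(c), product over all cells c of the Young diagram. For λ = (3, 3, 3, 3, 3, 1), n = 16 boxes. Hook lengths by row (left-to-right, top-to-bottom): [8, 6, 5]; [7, 5, 4]; [6, 4, 3]; [5, 3, 2]; [4, 2, 1]; [1]. Product of hooks = 580608000. So f^λ = 16! / 580608000 = 20922789888000 / 580608000 = 36036.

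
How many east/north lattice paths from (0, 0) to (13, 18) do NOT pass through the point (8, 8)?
Number of paths = 167604465

Total paths from (0, 0) to (13, 18): C(31, 13) = 206253075. Paths through (8, 8): (paths (0, 0) → (8, 8)) × (paths (8, 8) → (13, 18)) = C(16, 8) · C(15, 5) = 12870 · 3003 = 38648610. Avoidance count = 206253075 − 38648610 = 167604465.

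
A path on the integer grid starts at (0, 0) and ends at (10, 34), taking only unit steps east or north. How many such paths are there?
Number of paths = 2481256778

A monotone lattice path from (0, 0) to (10, 34) consists of 10 east steps and 34 north steps in some order, so it is determined by which 10 of the 44 steps are east. The count is C(44, 10) = 2481256778.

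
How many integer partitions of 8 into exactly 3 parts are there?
p(8, 3 parts) = 5

Partitions of n into exactly k parts ↔ partitions of n − k into at most k parts (subtract 1 from each part). For n = 8, k = 3, the partitions are: 6+1+1, 5+2+1, 4+3+1, 4+2+2, 3+3+2. Count = 5.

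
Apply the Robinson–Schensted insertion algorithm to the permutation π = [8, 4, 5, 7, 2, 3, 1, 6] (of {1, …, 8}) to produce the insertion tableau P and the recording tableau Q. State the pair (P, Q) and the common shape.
P = [1, 3, 6] / [2, 5, 7] / [4] / [8];  Q = [1, 3, 4] / [2, 6, 8] / [5] / [7];  common shape = (3, 3, 1, 1)

Row-insert the values π_1, π_2, … into P one at a time, bumping the leftmost entry strictly greater than the inserted value down to the next row. The recording tableau Q records, in position (i, j), the step at which that cell was added to P.
  Insert 8 (step 1): P = [8];  Q = [1]
  Insert 4 (step 2): P = [4] / [8];  Q = [1] / [2]
  Insert 5 (step 3): P = [4, 5] / [8];  Q = [1, 3] / [2]
  Insert 7 (step 4): P = [4, 5, 7] / [8];  Q = [1, 3, 4] / [2]
  Insert 2 (step 5): P = [2, 5, 7] / [4] / [8];  Q = [1, 3, 4] / [2] / [5]
  Insert 3 (step 6): P = [2, 3, 7] / [4, 5] / [8];  Q = [1, 3, 4] / [2, 6] / [5]
  Insert 1 (step 7): P = [1, 3, 7] / [2, 5] / [4] / [8];  Q = [1, 3, 4] / [2, 6] / [5] / [7]
  Insert 6 (step 8): P = [1, 3, 6] / [2, 5, 7] / [4] / [8];  Q = [1, 3, 4] / [2, 6, 8] / [5] / [7]
Final shape: (3, 3, 1, 1).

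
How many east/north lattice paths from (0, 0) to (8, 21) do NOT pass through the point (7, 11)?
Number of paths = 3942081

Total paths from (0, 0) to (8, 21): C(29, 8) = 4292145. Paths through (7, 11): (paths (0, 0) → (7, 11)) × (paths (7, 11) → (8, 21)) = C(18, 7) · C(11, 1) = 31824 · 11 = 350064. Avoidance count = 4292145 − 350064 = 3942081.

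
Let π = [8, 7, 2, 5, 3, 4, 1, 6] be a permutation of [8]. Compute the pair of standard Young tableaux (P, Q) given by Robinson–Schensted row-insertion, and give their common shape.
P = [1, 3, 4, 6] / [2] / [5] / [7] / [8];  Q = [1, 4, 6, 8] / [2] / [3] / [5] / [7];  common shape = (4, 1, 1, 1, 1)

Row-insert the values π_1, π_2, … into P one at a time, bumping the leftmost entry strictly greater than the inserted value down to the next row. The recording tableau Q records, in position (i, j), the step at which that cell was added to P.
  Insert 8 (step 1): P = [8];  Q = [1]
  Insert 7 (step 2): P = [7] / [8];  Q = [1] / [2]
  Insert 2 (step 3): P = [2] / [7] / [8];  Q = [1] / [2] / [3]
  Insert 5 (step 4): P = [2, 5] / [7] / [8];  Q = [1, 4] / [2] / [3]
  Insert 3 (step 5): P = [2, 3] / [5] / [7] / [8];  Q = [1, 4] / [2] / [3] / [5]
  Insert 4 (step 6): P = [2, 3, 4] / [5] / [7] / [8];  Q = [1, 4, 6] / [2] / [3] / [5]
  Insert 1 (step 7): P = [1, 3, 4] / [2] / [5] / [7] / [8];  Q = [1, 4, 6] / [2] / [3] / [5] / [7]
  Insert 6 (step 8): P = [1, 3, 4, 6] / [2] / [5] / [7] / [8];  Q = [1, 4, 6, 8] / [2] / [3] / [5] / [7]
Final shape: (4, 1, 1, 1, 1).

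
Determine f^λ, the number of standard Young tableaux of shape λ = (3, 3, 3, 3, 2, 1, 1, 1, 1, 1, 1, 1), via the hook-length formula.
# SYT of shape (3, 3, 3, 3, 2, 1, 1, 1, 1, 1, 1, 1) = 5426400

Hook-length formula: f^λ = n! / Π hook(c), product over all cells c of the Young diagram. For λ = (3, 3, 3, 3, 2, 1, 1, 1, 1, 1, 1, 1), n = 21 boxes. Hook lengths by row (left-to-right, top-to-bottom): [14, 6, 4]; [13, 5, 3]; [12, 4, 2]; [11, 3, 1]; [9, 1]; [7]; [6]; [5]; [4]; [3]; [2]; [1]. Product of hooks = 9415255449600. So f^λ = 21! / 9415255449600 = 51090942171709440000 / 9415255449600 = 5426400.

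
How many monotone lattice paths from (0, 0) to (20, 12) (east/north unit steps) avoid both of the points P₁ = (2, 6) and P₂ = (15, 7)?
Number of paths = 179145848

Inclusion–exclusion. Total paths: C(32, 20) = 225792840. Through P₁: C(8, 2)·C(24, 18) = 3768688. Through P₂: C(22, 15)·C(10, 5) = 42977088. Since P₁ is strictly southwest of P₂, a monotone path through both must visit P₁ then P₂; paths through both = C(8, 2)·C(14, 13)·C(10, 5) = 98784. Avoid both = 225792840 − 3768688 − 42977088 + 98784 = 179145848.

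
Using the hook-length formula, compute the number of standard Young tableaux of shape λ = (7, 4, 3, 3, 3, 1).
# SYT of shape (7, 4, 3, 3, 3, 1) = 380227848

Hook-length formula: f^λ = n! / Π hook(c), product over all cells c of the Young diagram. For λ = (7, 4, 3, 3, 3, 1), n = 21 boxes. Hook lengths by row (left-to-right, top-to-bottom): [12, 10, 9, 5, 3, 2, 1]; [8, 6, 5, 1]; [6, 4, 3]; [5, 3, 2]; [4, 2, 1]; [1]. Product of hooks = 134369280000. So f^λ = 21! / 134369280000 = 51090942171709440000 / 134369280000 = 380227848.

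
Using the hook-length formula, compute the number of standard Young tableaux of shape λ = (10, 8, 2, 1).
# SYT of shape (10, 8, 2, 1) = 17093160

Hook-length formula: f^λ = n! / Π hook(c), product over all cells c of the Young diagram. For λ = (10, 8, 2, 1), n = 21 boxes. Hook lengths by row (left-to-right, top-to-bottom): [13, 11, 9, 8, 7, 6, 5, 4, 2, 1]; [10, 8, 6, 5, 4, 3, 2, 1]; [3, 1]; [1]. Product of hooks = 2988969984000. So f^λ = 21! / 2988969984000 = 51090942171709440000 / 2988969984000 = 17093160.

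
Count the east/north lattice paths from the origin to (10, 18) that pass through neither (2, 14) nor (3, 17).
Number of paths = 13058430

Inclusion–exclusion. Total paths: C(28, 10) = 13123110. Through P₁: C(16, 2)·C(12, 8) = 59400. Through P₂: C(20, 3)·C(8, 7) = 9120. Since P₁ is strictly southwest of P₂, a monotone path through both must visit P₁ then P₂; paths through both = C(16, 2)·C(4, 1)·C(8, 7) = 3840. Avoid both = 13123110 − 59400 − 9120 + 3840 = 13058430.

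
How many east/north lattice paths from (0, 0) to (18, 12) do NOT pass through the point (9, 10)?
Number of paths = 81412435

Total paths from (0, 0) to (18, 12): C(30, 18) = 86493225. Paths through (9, 10): (paths (0, 0) → (9, 10)) × (paths (9, 10) → (18, 12)) = C(19, 9) · C(11, 9) = 92378 · 55 = 5080790. Avoidance count = 86493225 − 5080790 = 81412435.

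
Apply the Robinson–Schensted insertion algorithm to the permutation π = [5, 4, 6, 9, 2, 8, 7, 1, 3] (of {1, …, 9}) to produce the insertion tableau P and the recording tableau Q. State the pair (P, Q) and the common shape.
P = [1, 3, 7] / [2, 6] / [4, 8] / [5, 9];  Q = [1, 3, 4] / [2, 6] / [5, 7] / [8, 9];  common shape = (3, 2, 2, 2)

Row-insert the values π_1, π_2, … into P one at a time, bumping the leftmost entry strictly greater than the inserted value down to the next row. The recording tableau Q records, in position (i, j), the step at which that cell was added to P.
  Insert 5 (step 1): P = [5];  Q = [1]
  Insert 4 (step 2): P = [4] / [5];  Q = [1] / [2]
  Insert 6 (step 3): P = [4, 6] / [5];  Q = [1, 3] / [2]
  Insert 9 (step 4): P = [4, 6, 9] / [5];  Q = [1, 3, 4] / [2]
  Insert 2 (step 5): P = [2, 6, 9] / [4] / [5];  Q = [1, 3, 4] / [2] / [5]
  Insert 8 (step 6): P = [2, 6, 8] / [4, 9] / [5];  Q = [1, 3, 4] / [2, 6] / [5]
  Insert 7 (step 7): P = [2, 6, 7] / [4, 8] / [5, 9];  Q = [1, 3, 4] / [2, 6] / [5, 7]
  Insert 1 (step 8): P = [1, 6, 7] / [2, 8] / [4, 9] / [5];  Q = [1, 3, 4] / [2, 6] / [5, 7] / [8]
  Insert 3 (step 9): P = [1, 3, 7] / [2, 6] / [4, 8] / [5, 9];  Q = [1, 3, 4] / [2, 6] / [5, 7] / [8, 9]
Final shape: (3, 2, 2, 2).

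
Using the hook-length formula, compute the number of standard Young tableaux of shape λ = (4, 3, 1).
# SYT of shape (4, 3, 1) = 70

Hook-length formula: f^λ = n! / Π hook(c), product over all cells c of the Young diagram. For λ = (4, 3, 1), n = 8 boxes. Hook lengths by row (left-to-right, top-to-bottom): [6, 4, 3, 1]; [4, 2, 1]; [1]. Product of hooks = 576. So f^λ = 8! / 576 = 40320 / 576 = 70.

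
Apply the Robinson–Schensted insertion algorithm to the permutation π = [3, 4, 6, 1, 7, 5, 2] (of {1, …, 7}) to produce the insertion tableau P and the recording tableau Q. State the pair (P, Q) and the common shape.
P = [1, 2, 5, 7] / [3, 4] / [6];  Q = [1, 2, 3, 5] / [4, 6] / [7];  common shape = (4, 2, 1)

Row-insert the values π_1, π_2, … into P one at a time, bumping the leftmost entry strictly greater than the inserted value down to the next row. The recording tableau Q records, in position (i, j), the step at which that cell was added to P.
  Insert 3 (step 1): P = [3];  Q = [1]
  Insert 4 (step 2): P = [3, 4];  Q = [1, 2]
  Insert 6 (step 3): P = [3, 4, 6];  Q = [1, 2, 3]
  Insert 1 (step 4): P = [1, 4, 6] / [3];  Q = [1, 2, 3] / [4]
  Insert 7 (step 5): P = [1, 4, 6, 7] / [3];  Q = [1, 2, 3, 5] / [4]
  Insert 5 (step 6): P = [1, 4, 5, 7] / [3, 6];  Q = [1, 2, 3, 5] / [4, 6]
  Insert 2 (step 7): P = [1, 2, 5, 7] / [3, 4] / [6];  Q = [1, 2, 3, 5] / [4, 6] / [7]
Final shape: (4, 2, 1).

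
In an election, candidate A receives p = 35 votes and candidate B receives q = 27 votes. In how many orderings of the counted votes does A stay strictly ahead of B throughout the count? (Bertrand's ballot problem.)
Strict-lead orderings = 36089364289846448

Total orderings of the 62 votes with 35 for A: C(62, 35) = 279692573246309972. By the Bertrand ballot formula (Cycle Lemma / reflection principle), the number of orderings in which A is strictly ahead of B throughout is (p − q)/(p + q) · C(p + q, p) = (35 − 27)/(35 + 27) · 279692573246309972 = 36089364289846448.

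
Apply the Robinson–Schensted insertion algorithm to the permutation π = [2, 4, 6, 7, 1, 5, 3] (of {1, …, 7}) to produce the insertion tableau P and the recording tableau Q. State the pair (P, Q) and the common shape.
P = [1, 3, 5, 7] / [2, 4] / [6];  Q = [1, 2, 3, 4] / [5, 6] / [7];  common shape = (4, 2, 1)

Row-insert the values π_1, π_2, … into P one at a time, bumping the leftmost entry strictly greater than the inserted value down to the next row. The recording tableau Q records, in position (i, j), the step at which that cell was added to P.
  Insert 2 (step 1): P = [2];  Q = [1]
  Insert 4 (step 2): P = [2, 4];  Q = [1, 2]
  Insert 6 (step 3): P = [2, 4, 6];  Q = [1, 2, 3]
  Insert 7 (step 4): P = [2, 4, 6, 7];  Q = [1, 2, 3, 4]
  Insert 1 (step 5): P = [1, 4, 6, 7] / [2];  Q = [1, 2, 3, 4] / [5]
  Insert 5 (step 6): P = [1, 4, 5, 7] / [2, 6];  Q = [1, 2, 3, 4] / [5, 6]
  Insert 3 (step 7): P = [1, 3, 5, 7] / [2, 4] / [6];  Q = [1, 2, 3, 4] / [5, 6] / [7]
Final shape: (4, 2, 1).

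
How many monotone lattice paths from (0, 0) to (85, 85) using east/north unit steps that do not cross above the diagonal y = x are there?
C_85 = 1063353702922273835973036658043476458723103404520

These NE paths below the diagonal are counted by the Catalan number C_n = (1/(n + 1)) · C(2n, n). For n = 85: C_85 = (1/86) · C(170, 85) = 91448418451315549893681152591738975450186892788720/86 = 1063353702922273835973036658043476458723103404520.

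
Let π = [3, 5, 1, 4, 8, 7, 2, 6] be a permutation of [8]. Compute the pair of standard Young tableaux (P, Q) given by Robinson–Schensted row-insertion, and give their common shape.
P = [1, 2, 6] / [3, 4, 7] / [5, 8];  Q = [1, 2, 5] / [3, 4, 6] / [7, 8];  common shape = (3, 3, 2)

Row-insert the values π_1, π_2, … into P one at a time, bumping the leftmost entry strictly greater than the inserted value down to the next row. The recording tableau Q records, in position (i, j), the step at which that cell was added to P.
  Insert 3 (step 1): P = [3];  Q = [1]
  Insert 5 (step 2): P = [3, 5];  Q = [1, 2]
  Insert 1 (step 3): P = [1, 5] / [3];  Q = [1, 2] / [3]
  Insert 4 (step 4): P = [1, 4] / [3, 5];  Q = [1, 2] / [3, 4]
  Insert 8 (step 5): P = [1, 4, 8] / [3, 5];  Q = [1, 2, 5] / [3, 4]
  Insert 7 (step 6): P = [1, 4, 7] / [3, 5, 8];  Q = [1, 2, 5] / [3, 4, 6]
  Insert 2 (step 7): P = [1, 2, 7] / [3, 4, 8] / [5];  Q = [1, 2, 5] / [3, 4, 6] / [7]
  Insert 6 (step 8): P = [1, 2, 6] / [3, 4, 7] / [5, 8];  Q = [1, 2, 5] / [3, 4, 6] / [7, 8]
Final shape: (3, 3, 2).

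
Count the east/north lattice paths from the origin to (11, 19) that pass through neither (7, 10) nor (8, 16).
Number of paths = 28735280

Inclusion–exclusion. Total paths: C(30, 11) = 54627300. Through P₁: C(17, 7)·C(13, 4) = 13905320. Through P₂: C(24, 8)·C(6, 3) = 14709420. Since P₁ is strictly southwest of P₂, a monotone path through both must visit P₁ then P₂; paths through both = C(17, 7)·C(7, 1)·C(6, 3) = 2722720. Avoid both = 54627300 − 13905320 − 14709420 + 2722720 = 28735280.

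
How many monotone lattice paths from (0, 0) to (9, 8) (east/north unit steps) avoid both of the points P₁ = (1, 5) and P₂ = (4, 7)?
Number of paths = 21700

Inclusion–exclusion. Total paths: C(17, 9) = 24310. Through P₁: C(6, 1)·C(11, 8) = 990. Through P₂: C(11, 4)·C(6, 5) = 1980. Since P₁ is strictly southwest of P₂, a monotone path through both must visit P₁ then P₂; paths through both = C(6, 1)·C(5, 3)·C(6, 5) = 360. Avoid both = 24310 − 990 − 1980 + 360 = 21700.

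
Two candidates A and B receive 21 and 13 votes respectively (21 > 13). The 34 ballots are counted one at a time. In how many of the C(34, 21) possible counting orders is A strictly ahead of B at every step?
Strict-lead orderings = 218349120

Total orderings of the 34 votes with 21 for A: C(34, 21) = 927983760. By the Bertrand ballot formula (Cycle Lemma / reflection principle), the number of orderings in which A is strictly ahead of B throughout is (p − q)/(p + q) · C(p + q, p) = (21 − 13)/(21 + 13) · 927983760 = 218349120.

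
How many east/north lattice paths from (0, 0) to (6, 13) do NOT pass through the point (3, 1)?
Number of paths = 25312

Total paths from (0, 0) to (6, 13): C(19, 6) = 27132. Paths through (3, 1): (paths (0, 0) → (3, 1)) × (paths (3, 1) → (6, 13)) = C(4, 3) · C(15, 3) = 4 · 455 = 1820. Avoidance count = 27132 − 1820 = 25312.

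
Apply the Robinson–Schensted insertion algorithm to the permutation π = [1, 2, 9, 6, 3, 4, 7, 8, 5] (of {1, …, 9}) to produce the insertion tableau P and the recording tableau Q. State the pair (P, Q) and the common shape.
P = [1, 2, 3, 4, 5, 8] / [6, 7] / [9];  Q = [1, 2, 3, 6, 7, 8] / [4, 9] / [5];  common shape = (6, 2, 1)

Row-insert the values π_1, π_2, … into P one at a time, bumping the leftmost entry strictly greater than the inserted value down to the next row. The recording tableau Q records, in position (i, j), the step at which that cell was added to P.
  Insert 1 (step 1): P = [1];  Q = [1]
  Insert 2 (step 2): P = [1, 2];  Q = [1, 2]
  Insert 9 (step 3): P = [1, 2, 9];  Q = [1, 2, 3]
  Insert 6 (step 4): P = [1, 2, 6] / [9];  Q = [1, 2, 3] / [4]
  Insert 3 (step 5): P = [1, 2, 3] / [6] / [9];  Q = [1, 2, 3] / [4] / [5]
  Insert 4 (step 6): P = [1, 2, 3, 4] / [6] / [9];  Q = [1, 2, 3, 6] / [4] / [5]
  Insert 7 (step 7): P = [1, 2, 3, 4, 7] / [6] / [9];  Q = [1, 2, 3, 6, 7] / [4] / [5]
  Insert 8 (step 8): P = [1, 2, 3, 4, 7, 8] / [6] / [9];  Q = [1, 2, 3, 6, 7, 8] / [4] / [5]
  Insert 5 (step 9): P = [1, 2, 3, 4, 5, 8] / [6, 7] / [9];  Q = [1, 2, 3, 6, 7, 8] / [4, 9] / [5]
Final shape: (6, 2, 1).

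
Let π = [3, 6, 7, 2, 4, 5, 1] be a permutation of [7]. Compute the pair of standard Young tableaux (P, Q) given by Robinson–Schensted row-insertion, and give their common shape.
P = [1, 4, 5] / [2, 6, 7] / [3];  Q = [1, 2, 3] / [4, 5, 6] / [7];  common shape = (3, 3, 1)

Row-insert the values π_1, π_2, … into P one at a time, bumping the leftmost entry strictly greater than the inserted value down to the next row. The recording tableau Q records, in position (i, j), the step at which that cell was added to P.
  Insert 3 (step 1): P = [3];  Q = [1]
  Insert 6 (step 2): P = [3, 6];  Q = [1, 2]
  Insert 7 (step 3): P = [3, 6, 7];  Q = [1, 2, 3]
  Insert 2 (step 4): P = [2, 6, 7] / [3];  Q = [1, 2, 3] / [4]
  Insert 4 (step 5): P = [2, 4, 7] / [3, 6];  Q = [1, 2, 3] / [4, 5]
  Insert 5 (step 6): P = [2, 4, 5] / [3, 6, 7];  Q = [1, 2, 3] / [4, 5, 6]
  Insert 1 (step 7): P = [1, 4, 5] / [2, 6, 7] / [3];  Q = [1, 2, 3] / [4, 5, 6] / [7]
Final shape: (3, 3, 1).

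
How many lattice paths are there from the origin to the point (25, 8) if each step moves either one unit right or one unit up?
Number of paths = 13884156

A monotone lattice path from (0, 0) to (25, 8) consists of 25 east steps and 8 north steps in some order, so it is determined by which 25 of the 33 steps are east. The count is C(33, 25) = 13884156.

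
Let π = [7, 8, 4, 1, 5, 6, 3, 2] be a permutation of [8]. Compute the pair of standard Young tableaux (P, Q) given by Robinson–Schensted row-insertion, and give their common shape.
P = [1, 2, 6] / [3, 5] / [4, 8] / [7];  Q = [1, 2, 6] / [3, 5] / [4, 7] / [8];  common shape = (3, 2, 2, 1)

Row-insert the values π_1, π_2, … into P one at a time, bumping the leftmost entry strictly greater than the inserted value down to the next row. The recording tableau Q records, in position (i, j), the step at which that cell was added to P.
  Insert 7 (step 1): P = [7];  Q = [1]
  Insert 8 (step 2): P = [7, 8];  Q = [1, 2]
  Insert 4 (step 3): P = [4, 8] / [7];  Q = [1, 2] / [3]
  Insert 1 (step 4): P = [1, 8] / [4] / [7];  Q = [1, 2] / [3] / [4]
  Insert 5 (step 5): P = [1, 5] / [4, 8] / [7];  Q = [1, 2] / [3, 5] / [4]
  Insert 6 (step 6): P = [1, 5, 6] / [4, 8] / [7];  Q = [1, 2, 6] / [3, 5] / [4]
  Insert 3 (step 7): P = [1, 3, 6] / [4, 5] / [7, 8];  Q = [1, 2, 6] / [3, 5] / [4, 7]
  Insert 2 (step 8): P = [1, 2, 6] / [3, 5] / [4, 8] / [7];  Q = [1, 2, 6] / [3, 5] / [4, 7] / [8]
Final shape: (3, 2, 2, 1).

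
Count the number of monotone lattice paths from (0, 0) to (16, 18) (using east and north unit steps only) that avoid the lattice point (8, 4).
Number of paths = 2045675280

Total paths from (0, 0) to (16, 18): C(34, 16) = 2203961430. Paths through (8, 4): (paths (0, 0) → (8, 4)) × (paths (8, 4) → (16, 18)) = C(12, 8) · C(22, 8) = 495 · 319770 = 158286150. Avoidance count = 2203961430 − 158286150 = 2045675280.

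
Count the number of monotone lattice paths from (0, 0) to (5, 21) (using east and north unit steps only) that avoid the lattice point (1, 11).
Number of paths = 53768

Total paths from (0, 0) to (5, 21): C(26, 5) = 65780. Paths through (1, 11): (paths (0, 0) → (1, 11)) × (paths (1, 11) → (5, 21)) = C(12, 1) · C(14, 4) = 12 · 1001 = 12012. Avoidance count = 65780 − 12012 = 53768.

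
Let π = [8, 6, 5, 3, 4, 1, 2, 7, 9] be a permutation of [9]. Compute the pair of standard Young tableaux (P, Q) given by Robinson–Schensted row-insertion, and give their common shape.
P = [1, 2, 7, 9] / [3, 4] / [5] / [6] / [8];  Q = [1, 5, 8, 9] / [2, 7] / [3] / [4] / [6];  common shape = (4, 2, 1, 1, 1)

Row-insert the values π_1, π_2, … into P one at a time, bumping the leftmost entry strictly greater than the inserted value down to the next row. The recording tableau Q records, in position (i, j), the step at which that cell was added to P.
  Insert 8 (step 1): P = [8];  Q = [1]
  Insert 6 (step 2): P = [6] / [8];  Q = [1] / [2]
  Insert 5 (step 3): P = [5] / [6] / [8];  Q = [1] / [2] / [3]
  Insert 3 (step 4): P = [3] / [5] / [6] / [8];  Q = [1] / [2] / [3] / [4]
  Insert 4 (step 5): P = [3, 4] / [5] / [6] / [8];  Q = [1, 5] / [2] / [3] / [4]
  Insert 1 (step 6): P = [1, 4] / [3] / [5] / [6] / [8];  Q = [1, 5] / [2] / [3] / [4] / [6]
  Insert 2 (step 7): P = [1, 2] / [3, 4] / [5] / [6] / [8];  Q = [1, 5] / [2, 7] / [3] / [4] / [6]
  Insert 7 (step 8): P = [1, 2, 7] / [3, 4] / [5] / [6] / [8];  Q = [1, 5, 8] / [2, 7] / [3] / [4] / [6]
  Insert 9 (step 9): P = [1, 2, 7, 9] / [3, 4] / [5] / [6] / [8];  Q = [1, 5, 8, 9] / [2, 7] / [3] / [4] / [6]
Final shape: (4, 2, 1, 1, 1).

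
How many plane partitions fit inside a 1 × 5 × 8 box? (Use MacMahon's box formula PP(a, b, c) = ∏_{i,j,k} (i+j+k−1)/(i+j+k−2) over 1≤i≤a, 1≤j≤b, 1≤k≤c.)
PP(1, 5, 8) = 1287

Evaluate the triple product over i = 1..1, j = 1..5, k = 1..8. The factors are (2/1) · (3/2) · (4/3) · (5/4) · (6/5) · (7/6) · (8/7) · (9/8) · … (40 factors total). The numerators and denominators telescope so the product is an integer; carrying out the multiplication exactly gives PP(1, 5, 8) = 1287.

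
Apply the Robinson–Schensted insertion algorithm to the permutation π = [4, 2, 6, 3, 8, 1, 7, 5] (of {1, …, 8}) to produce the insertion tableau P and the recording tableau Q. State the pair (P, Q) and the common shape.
P = [1, 3, 5] / [2, 6, 7] / [4, 8];  Q = [1, 3, 5] / [2, 4, 7] / [6, 8];  common shape = (3, 3, 2)

Row-insert the values π_1, π_2, … into P one at a time, bumping the leftmost entry strictly greater than the inserted value down to the next row. The recording tableau Q records, in position (i, j), the step at which that cell was added to P.
  Insert 4 (step 1): P = [4];  Q = [1]
  Insert 2 (step 2): P = [2] / [4];  Q = [1] / [2]
  Insert 6 (step 3): P = [2, 6] / [4];  Q = [1, 3] / [2]
  Insert 3 (step 4): P = [2, 3] / [4, 6];  Q = [1, 3] / [2, 4]
  Insert 8 (step 5): P = [2, 3, 8] / [4, 6];  Q = [1, 3, 5] / [2, 4]
  Insert 1 (step 6): P = [1, 3, 8] / [2, 6] / [4];  Q = [1, 3, 5] / [2, 4] / [6]
  Insert 7 (step 7): P = [1, 3, 7] / [2, 6, 8] / [4];  Q = [1, 3, 5] / [2, 4, 7] / [6]
  Insert 5 (step 8): P = [1, 3, 5] / [2, 6, 7] / [4, 8];  Q = [1, 3, 5] / [2, 4, 7] / [6, 8]
Final shape: (3, 3, 2).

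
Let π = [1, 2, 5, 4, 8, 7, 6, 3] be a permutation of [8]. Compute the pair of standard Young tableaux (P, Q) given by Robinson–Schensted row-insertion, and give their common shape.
P = [1, 2, 3, 6] / [4, 7] / [5] / [8];  Q = [1, 2, 3, 5] / [4, 6] / [7] / [8];  common shape = (4, 2, 1, 1)

Row-insert the values π_1, π_2, … into P one at a time, bumping the leftmost entry strictly greater than the inserted value down to the next row. The recording tableau Q records, in position (i, j), the step at which that cell was added to P.
  Insert 1 (step 1): P = [1];  Q = [1]
  Insert 2 (step 2): P = [1, 2];  Q = [1, 2]
  Insert 5 (step 3): P = [1, 2, 5];  Q = [1, 2, 3]
  Insert 4 (step 4): P = [1, 2, 4] / [5];  Q = [1, 2, 3] / [4]
  Insert 8 (step 5): P = [1, 2, 4, 8] / [5];  Q = [1, 2, 3, 5] / [4]
  Insert 7 (step 6): P = [1, 2, 4, 7] / [5, 8];  Q = [1, 2, 3, 5] / [4, 6]
  Insert 6 (step 7): P = [1, 2, 4, 6] / [5, 7] / [8];  Q = [1, 2, 3, 5] / [4, 6] / [7]
  Insert 3 (step 8): P = [1, 2, 3, 6] / [4, 7] / [5] / [8];  Q = [1, 2, 3, 5] / [4, 6] / [7] / [8]
Final shape: (4, 2, 1, 1).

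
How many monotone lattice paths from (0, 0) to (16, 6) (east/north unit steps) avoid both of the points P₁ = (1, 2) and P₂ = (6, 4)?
Number of paths = 53283

Inclusion–exclusion. Total paths: C(22, 16) = 74613. Through P₁: C(3, 1)·C(19, 15) = 11628. Through P₂: C(10, 6)·C(12, 10) = 13860. Since P₁ is strictly southwest of P₂, a monotone path through both must visit P₁ then P₂; paths through both = C(3, 1)·C(7, 5)·C(12, 10) = 4158. Avoid both = 74613 − 11628 − 13860 + 4158 = 53283.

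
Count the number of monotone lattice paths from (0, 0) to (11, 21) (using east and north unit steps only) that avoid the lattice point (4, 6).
Number of paths = 93210240

Total paths from (0, 0) to (11, 21): C(32, 11) = 129024480. Paths through (4, 6): (paths (0, 0) → (4, 6)) × (paths (4, 6) → (11, 21)) = C(10, 4) · C(22, 7) = 210 · 170544 = 35814240. Avoidance count = 129024480 − 35814240 = 93210240.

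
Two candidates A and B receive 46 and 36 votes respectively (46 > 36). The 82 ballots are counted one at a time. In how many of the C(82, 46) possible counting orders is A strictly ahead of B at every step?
Strict-lead orderings = 28320955360167524909400

Total orderings of the 82 votes with 46 for A: C(82, 46) = 232231833953373704257080. By the Bertrand ballot formula (Cycle Lemma / reflection principle), the number of orderings in which A is strictly ahead of B throughout is (p − q)/(p + q) · C(p + q, p) = (46 − 36)/(46 + 36) · 232231833953373704257080 = 28320955360167524909400.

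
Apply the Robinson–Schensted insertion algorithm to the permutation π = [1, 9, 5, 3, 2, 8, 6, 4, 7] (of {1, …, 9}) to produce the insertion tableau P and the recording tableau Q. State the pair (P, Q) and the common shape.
P = [1, 2, 4, 7] / [3, 6] / [5, 8] / [9];  Q = [1, 2, 6, 9] / [3, 7] / [4, 8] / [5];  common shape = (4, 2, 2, 1)

Row-insert the values π_1, π_2, … into P one at a time, bumping the leftmost entry strictly greater than the inserted value down to the next row. The recording tableau Q records, in position (i, j), the step at which that cell was added to P.
  Insert 1 (step 1): P = [1];  Q = [1]
  Insert 9 (step 2): P = [1, 9];  Q = [1, 2]
  Insert 5 (step 3): P = [1, 5] / [9];  Q = [1, 2] / [3]
  Insert 3 (step 4): P = [1, 3] / [5] / [9];  Q = [1, 2] / [3] / [4]
  Insert 2 (step 5): P = [1, 2] / [3] / [5] / [9];  Q = [1, 2] / [3] / [4] / [5]
  Insert 8 (step 6): P = [1, 2, 8] / [3] / [5] / [9];  Q = [1, 2, 6] / [3] / [4] / [5]
  Insert 6 (step 7): P = [1, 2, 6] / [3, 8] / [5] / [9];  Q = [1, 2, 6] / [3, 7] / [4] / [5]
  Insert 4 (step 8): P = [1, 2, 4] / [3, 6] / [5, 8] / [9];  Q = [1, 2, 6] / [3, 7] / [4, 8] / [5]
  Insert 7 (step 9): P = [1, 2, 4, 7] / [3, 6] / [5, 8] / [9];  Q = [1, 2, 6, 9] / [3, 7] / [4, 8] / [5]
Final shape: (4, 2, 2, 1).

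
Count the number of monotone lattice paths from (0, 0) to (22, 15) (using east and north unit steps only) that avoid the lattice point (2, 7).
Number of paths = 9252307980

Total paths from (0, 0) to (22, 15): C(37, 22) = 9364199760. Paths through (2, 7): (paths (0, 0) → (2, 7)) × (paths (2, 7) → (22, 15)) = C(9, 2) · C(28, 20) = 36 · 3108105 = 111891780. Avoidance count = 9364199760 − 111891780 = 9252307980.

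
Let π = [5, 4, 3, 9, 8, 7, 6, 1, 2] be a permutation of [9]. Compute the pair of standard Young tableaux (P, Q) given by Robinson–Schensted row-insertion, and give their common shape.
P = [1, 2] / [3, 6] / [4, 7] / [5, 8] / [9];  Q = [1, 4] / [2, 5] / [3, 6] / [7, 9] / [8];  common shape = (2, 2, 2, 2, 1)

Row-insert the values π_1, π_2, … into P one at a time, bumping the leftmost entry strictly greater than the inserted value down to the next row. The recording tableau Q records, in position (i, j), the step at which that cell was added to P.
  Insert 5 (step 1): P = [5];  Q = [1]
  Insert 4 (step 2): P = [4] / [5];  Q = [1] / [2]
  Insert 3 (step 3): P = [3] / [4] / [5];  Q = [1] / [2] / [3]
  Insert 9 (step 4): P = [3, 9] / [4] / [5];  Q = [1, 4] / [2] / [3]
  Insert 8 (step 5): P = [3, 8] / [4, 9] / [5];  Q = [1, 4] / [2, 5] / [3]
  Insert 7 (step 6): P = [3, 7] / [4, 8] / [5, 9];  Q = [1, 4] / [2, 5] / [3, 6]
  Insert 6 (step 7): P = [3, 6] / [4, 7] / [5, 8] / [9];  Q = [1, 4] / [2, 5] / [3, 6] / [7]
  Insert 1 (step 8): P = [1, 6] / [3, 7] / [4, 8] / [5] / [9];  Q = [1, 4] / [2, 5] / [3, 6] / [7] / [8]
  Insert 2 (step 9): P = [1, 2] / [3, 6] / [4, 7] / [5, 8] / [9];  Q = [1, 4] / [2, 5] / [3, 6] / [7, 9] / [8]
Final shape: (2, 2, 2, 2, 1).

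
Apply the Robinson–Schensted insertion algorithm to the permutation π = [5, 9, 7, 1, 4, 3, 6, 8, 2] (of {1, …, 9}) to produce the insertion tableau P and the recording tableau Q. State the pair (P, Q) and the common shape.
P = [1, 2, 6, 8] / [3, 7] / [4] / [5] / [9];  Q = [1, 2, 7, 8] / [3, 5] / [4] / [6] / [9];  common shape = (4, 2, 1, 1, 1)

Row-insert the values π_1, π_2, … into P one at a time, bumping the leftmost entry strictly greater than the inserted value down to the next row. The recording tableau Q records, in position (i, j), the step at which that cell was added to P.
  Insert 5 (step 1): P = [5];  Q = [1]
  Insert 9 (step 2): P = [5, 9];  Q = [1, 2]
  Insert 7 (step 3): P = [5, 7] / [9];  Q = [1, 2] / [3]
  Insert 1 (step 4): P = [1, 7] / [5] / [9];  Q = [1, 2] / [3] / [4]
  Insert 4 (step 5): P = [1, 4] / [5, 7] / [9];  Q = [1, 2] / [3, 5] / [4]
  Insert 3 (step 6): P = [1, 3] / [4, 7] / [5] / [9];  Q = [1, 2] / [3, 5] / [4] / [6]
  Insert 6 (step 7): P = [1, 3, 6] / [4, 7] / [5] / [9];  Q = [1, 2, 7] / [3, 5] / [4] / [6]
  Insert 8 (step 8): P = [1, 3, 6, 8] / [4, 7] / [5] / [9];  Q = [1, 2, 7, 8] / [3, 5] / [4] / [6]
  Insert 2 (step 9): P = [1, 2, 6, 8] / [3, 7] / [4] / [5] / [9];  Q = [1, 2, 7, 8] / [3, 5] / [4] / [6] / [9]
Final shape: (4, 2, 1, 1, 1).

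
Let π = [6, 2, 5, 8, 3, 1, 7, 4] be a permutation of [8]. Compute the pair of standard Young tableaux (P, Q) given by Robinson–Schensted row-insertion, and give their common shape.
P = [1, 3, 4] / [2, 7] / [5, 8] / [6];  Q = [1, 3, 4] / [2, 7] / [5, 8] / [6];  common shape = (3, 2, 2, 1)

Row-insert the values π_1, π_2, … into P one at a time, bumping the leftmost entry strictly greater than the inserted value down to the next row. The recording tableau Q records, in position (i, j), the step at which that cell was added to P.
  Insert 6 (step 1): P = [6];  Q = [1]
  Insert 2 (step 2): P = [2] / [6];  Q = [1] / [2]
  Insert 5 (step 3): P = [2, 5] / [6];  Q = [1, 3] / [2]
  Insert 8 (step 4): P = [2, 5, 8] / [6];  Q = [1, 3, 4] / [2]
  Insert 3 (step 5): P = [2, 3, 8] / [5] / [6];  Q = [1, 3, 4] / [2] / [5]
  Insert 1 (step 6): P = [1, 3, 8] / [2] / [5] / [6];  Q = [1, 3, 4] / [2] / [5] / [6]
  Insert 7 (step 7): P = [1, 3, 7] / [2, 8] / [5] / [6];  Q = [1, 3, 4] / [2, 7] / [5] / [6]
  Insert 4 (step 8): P = [1, 3, 4] / [2, 7] / [5, 8] / [6];  Q = [1, 3, 4] / [2, 7] / [5, 8] / [6]
Final shape: (3, 2, 2, 1).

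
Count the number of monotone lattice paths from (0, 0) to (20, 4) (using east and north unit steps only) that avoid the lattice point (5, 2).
Number of paths = 7770

Total paths from (0, 0) to (20, 4): C(24, 20) = 10626. Paths through (5, 2): (paths (0, 0) → (5, 2)) × (paths (5, 2) → (20, 4)) = C(7, 5) · C(17, 15) = 21 · 136 = 2856. Avoidance count = 10626 − 2856 = 7770.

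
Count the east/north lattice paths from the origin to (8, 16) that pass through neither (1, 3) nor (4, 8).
Number of paths = 291246

Inclusion–exclusion. Total paths: C(24, 8) = 735471. Through P₁: C(4, 1)·C(20, 7) = 310080. Through P₂: C(12, 4)·C(12, 4) = 245025. Since P₁ is strictly southwest of P₂, a monotone path through both must visit P₁ then P₂; paths through both = C(4, 1)·C(8, 3)·C(12, 4) = 110880. Avoid both = 735471 − 310080 − 245025 + 110880 = 291246.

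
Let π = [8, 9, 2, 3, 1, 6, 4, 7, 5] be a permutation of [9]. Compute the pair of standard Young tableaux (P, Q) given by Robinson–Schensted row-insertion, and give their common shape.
P = [1, 3, 4, 5] / [2, 6, 7] / [8, 9];  Q = [1, 2, 6, 8] / [3, 4, 9] / [5, 7];  common shape = (4, 3, 2)

Row-insert the values π_1, π_2, … into P one at a time, bumping the leftmost entry strictly greater than the inserted value down to the next row. The recording tableau Q records, in position (i, j), the step at which that cell was added to P.
  Insert 8 (step 1): P = [8];  Q = [1]
  Insert 9 (step 2): P = [8, 9];  Q = [1, 2]
  Insert 2 (step 3): P = [2, 9] / [8];  Q = [1, 2] / [3]
  Insert 3 (step 4): P = [2, 3] / [8, 9];  Q = [1, 2] / [3, 4]
  Insert 1 (step 5): P = [1, 3] / [2, 9] / [8];  Q = [1, 2] / [3, 4] / [5]
  Insert 6 (step 6): P = [1, 3, 6] / [2, 9] / [8];  Q = [1, 2, 6] / [3, 4] / [5]
  Insert 4 (step 7): P = [1, 3, 4] / [2, 6] / [8, 9];  Q = [1, 2, 6] / [3, 4] / [5, 7]
  Insert 7 (step 8): P = [1, 3, 4, 7] / [2, 6] / [8, 9];  Q = [1, 2, 6, 8] / [3, 4] / [5, 7]
  Insert 5 (step 9): P = [1, 3, 4, 5] / [2, 6, 7] / [8, 9];  Q = [1, 2, 6, 8] / [3, 4, 9] / [5, 7]
Final shape: (4, 3, 2).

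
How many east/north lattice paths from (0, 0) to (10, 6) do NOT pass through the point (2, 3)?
Number of paths = 6358

Total paths from (0, 0) to (10, 6): C(16, 10) = 8008. Paths through (2, 3): (paths (0, 0) → (2, 3)) × (paths (2, 3) → (10, 6)) = C(5, 2) · C(11, 8) = 10 · 165 = 1650. Avoidance count = 8008 − 1650 = 6358.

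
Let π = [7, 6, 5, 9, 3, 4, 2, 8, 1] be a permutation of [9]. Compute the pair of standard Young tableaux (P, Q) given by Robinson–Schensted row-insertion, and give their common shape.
P = [1, 4, 8] / [2, 9] / [3] / [5] / [6] / [7];  Q = [1, 4, 8] / [2, 6] / [3] / [5] / [7] / [9];  common shape = (3, 2, 1, 1, 1, 1)

Row-insert the values π_1, π_2, … into P one at a time, bumping the leftmost entry strictly greater than the inserted value down to the next row. The recording tableau Q records, in position (i, j), the step at which that cell was added to P.
  Insert 7 (step 1): P = [7];  Q = [1]
  Insert 6 (step 2): P = [6] / [7];  Q = [1] / [2]
  Insert 5 (step 3): P = [5] / [6] / [7];  Q = [1] / [2] / [3]
  Insert 9 (step 4): P = [5, 9] / [6] / [7];  Q = [1, 4] / [2] / [3]
  Insert 3 (step 5): P = [3, 9] / [5] / [6] / [7];  Q = [1, 4] / [2] / [3] / [5]
  Insert 4 (step 6): P = [3, 4] / [5, 9] / [6] / [7];  Q = [1, 4] / [2, 6] / [3] / [5]
  Insert 2 (step 7): P = [2, 4] / [3, 9] / [5] / [6] / [7];  Q = [1, 4] / [2, 6] / [3] / [5] / [7]
  Insert 8 (step 8): P = [2, 4, 8] / [3, 9] / [5] / [6] / [7];  Q = [1, 4, 8] / [2, 6] / [3] / [5] / [7]
  Insert 1 (step 9): P = [1, 4, 8] / [2, 9] / [3] / [5] / [6] / [7];  Q = [1, 4, 8] / [2, 6] / [3] / [5] / [7] / [9]
Final shape: (3, 2, 1, 1, 1, 1).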